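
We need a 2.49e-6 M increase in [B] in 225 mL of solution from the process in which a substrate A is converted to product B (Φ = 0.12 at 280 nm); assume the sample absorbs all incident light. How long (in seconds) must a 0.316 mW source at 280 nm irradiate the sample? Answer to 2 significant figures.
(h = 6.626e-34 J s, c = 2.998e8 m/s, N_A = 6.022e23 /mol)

Product: (2.49e-6 M)(0.225 L) = 5.603e-7 mol.
Photons that must be absorbed: 5.603e-7 / 0.12 = 4.669e-6 mol.
Photon energy: hc/λ = 7.095e-19 J; per mole, 4.273e5 J mol⁻¹.
Energy required: 4.669e-6 × 4.273e5 = 1.995 J.
Time: 1.995 J / 0.000316 W = 6300 s.

t ≈ 6300 s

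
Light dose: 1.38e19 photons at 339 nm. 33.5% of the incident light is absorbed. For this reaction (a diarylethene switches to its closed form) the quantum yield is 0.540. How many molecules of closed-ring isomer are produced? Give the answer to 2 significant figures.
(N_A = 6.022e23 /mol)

Moles of photons: 1.38e19 / 6.022e23 = 2.292e-5 mol.
Photons absorbed: 0.335 × 2.292e-5 = 7.678e-6 mol.
Product: Φ × n_abs = 0.540 × 7.678e-6 = 4.146e-6 mol.
As a count: 4.146e-6 × 6.022e23 = 2.5e18.

2.5e18 molecules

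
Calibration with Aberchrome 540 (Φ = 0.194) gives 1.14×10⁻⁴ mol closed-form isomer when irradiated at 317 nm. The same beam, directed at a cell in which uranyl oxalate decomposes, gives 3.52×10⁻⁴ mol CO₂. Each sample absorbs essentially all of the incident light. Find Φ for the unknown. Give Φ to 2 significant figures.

Φ = 0.60

Photons absorbed by the actinometer: 1.14×10⁻⁴ / 0.194 = 5.876×10⁻⁴ mol.
Φ(unknown) = 3.52×10⁻⁴ / 5.876×10⁻⁴ = 0.60.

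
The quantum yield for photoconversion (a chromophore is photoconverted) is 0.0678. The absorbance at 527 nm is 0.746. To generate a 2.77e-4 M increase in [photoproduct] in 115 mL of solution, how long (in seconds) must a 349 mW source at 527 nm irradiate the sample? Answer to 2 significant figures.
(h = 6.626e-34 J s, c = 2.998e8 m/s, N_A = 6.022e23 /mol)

t ≈ 370 s

Product: (2.77e-4 M)(0.115 L) = 3.186e-5 mol.
Photons that must be absorbed: 3.186e-5 / 0.0678 = 4.699e-4 mol.
Fraction absorbed: 1 − 10^(−0.746) = 0.8205.
Incident photons needed: 4.699e-4 / 0.8205 = 5.727e-4 mol.
Photon energy: hc/λ = 3.769e-19 J; per mole, 2.270e5 J mol⁻¹.
Energy required: 5.727e-4 × 2.270e5 = 130.0 J.
Time: 130.0 J / 0.349 W = 370 s.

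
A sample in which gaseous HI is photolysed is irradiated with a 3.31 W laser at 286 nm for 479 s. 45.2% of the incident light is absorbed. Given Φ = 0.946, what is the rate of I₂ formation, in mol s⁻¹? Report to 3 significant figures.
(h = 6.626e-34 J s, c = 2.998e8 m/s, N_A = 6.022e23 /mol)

3.38e-6 mol s⁻¹

Photon energy at 286 nm: hc/λ = (6.626e-34)(2.998e8)/(286e-9) = 6.946e-19 J.
Energy delivered: (3.31 W)(479 s) = 1585 J.
Photons incident: 1585 / 6.946e-19 = 2.282e21, i.e. 2.282e21/6.022e23 = 0.003789 mol.
Photons absorbed: 0.452 × 0.003789 = 0.001713 mol.
Product formed: 0.946 × 0.001713 = 0.001620 mol.
Rate: 0.001620 / 479 s = 3.38e-6 mol s⁻¹.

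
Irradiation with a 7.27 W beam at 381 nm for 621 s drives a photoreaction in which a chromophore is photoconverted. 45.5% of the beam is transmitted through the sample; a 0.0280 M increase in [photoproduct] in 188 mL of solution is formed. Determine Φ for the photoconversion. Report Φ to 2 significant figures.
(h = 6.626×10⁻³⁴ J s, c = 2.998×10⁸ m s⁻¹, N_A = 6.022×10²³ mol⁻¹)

Φ = 0.67

Product: (0.0280 M)(0.188 L) = 0.005264 mol.
Photon energy at 381 nm: hc/λ = (6.626×10⁻³⁴)(2.998×10⁸)/(381×10⁻⁹) = 5.214×10⁻¹⁹ J.
Energy delivered: (7.27 W)(621 s) = 4515 J.
Photons incident: 4515 / 5.214×10⁻¹⁹ = 8.659×10²¹, i.e. 8.659×10²¹/6.022×10²³ = 0.01438 mol.
Fraction absorbed: 1 − 45.5/100 = 0.5450.
Photons absorbed: 0.5450 × 0.01438 = 0.007837 mol.
Φ = 0.005264 mol / 0.007837 mol photons = 0.67.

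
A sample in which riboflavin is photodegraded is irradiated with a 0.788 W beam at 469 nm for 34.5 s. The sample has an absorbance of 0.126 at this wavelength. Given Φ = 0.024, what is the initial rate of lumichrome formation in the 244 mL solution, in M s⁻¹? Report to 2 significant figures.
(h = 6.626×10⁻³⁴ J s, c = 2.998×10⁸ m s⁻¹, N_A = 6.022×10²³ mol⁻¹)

7.7×10⁻⁸ M s⁻¹

Photon energy at 469 nm: hc/λ = (6.626×10⁻³⁴)(2.998×10⁸)/(469×10⁻⁹) = 4.236×10⁻¹⁹ J.
Energy delivered: (0.788 W)(34.5 s) = 27.19 J.
Photons incident: 27.19 / 4.236×10⁻¹⁹ = 6.419×10¹⁹, i.e. 6.419×10¹⁹/6.022×10²³ = 1.066×10⁻⁴ mol.
Fraction absorbed: 1 − 10^(−0.126) = 0.2518.
Photons absorbed: 0.2518 × 1.066×10⁻⁴ = 2.684×10⁻⁵ mol.
Product formed: 0.024 × 2.684×10⁻⁵ = 6.442×10⁻⁷ mol.
Rate: 6.442×10⁻⁷ mol / (34.5 s × 0.244 L) = 7.7×10⁻⁸ M s⁻¹.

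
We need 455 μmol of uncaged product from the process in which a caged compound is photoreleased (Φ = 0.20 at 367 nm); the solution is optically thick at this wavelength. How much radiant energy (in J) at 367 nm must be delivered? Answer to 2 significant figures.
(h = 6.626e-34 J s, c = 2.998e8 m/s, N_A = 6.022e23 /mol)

Product: 455 μmol = 4.55e-4 mol.
Photons that must be absorbed: 4.55e-4 / 0.20 = 0.002275 mol.
Photon energy: hc/λ = 5.413e-19 J; per mole, 3.260e5 J mol⁻¹.
Energy required: 0.002275 × 3.260e5 = 740 J.

740 J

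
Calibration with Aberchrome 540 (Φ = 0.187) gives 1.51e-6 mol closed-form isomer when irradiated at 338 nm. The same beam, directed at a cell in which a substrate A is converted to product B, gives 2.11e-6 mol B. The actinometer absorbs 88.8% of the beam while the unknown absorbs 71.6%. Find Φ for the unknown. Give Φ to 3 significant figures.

Φ = 0.324

Photons absorbed by the actinometer: 1.51e-6 / 0.187 = 8.075e-6 mol.
Incident flux: 8.075e-6 / 0.888 = 9.093e-6 einstein.
Absorbed by unknown: 0.716 × 9.093e-6 = 6.511e-6 mol.
Φ(unknown) = 2.11e-6 / 6.511e-6 = 0.324.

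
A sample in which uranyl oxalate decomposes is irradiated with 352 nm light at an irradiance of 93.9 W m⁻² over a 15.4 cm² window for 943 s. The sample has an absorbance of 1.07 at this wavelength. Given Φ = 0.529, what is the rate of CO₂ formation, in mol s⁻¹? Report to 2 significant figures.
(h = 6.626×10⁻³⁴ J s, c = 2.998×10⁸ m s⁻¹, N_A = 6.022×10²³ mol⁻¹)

Photon energy at 352 nm: hc/λ = (6.626×10⁻³⁴)(2.998×10⁸)/(352×10⁻⁹) = 5.643×10⁻¹⁹ J.
Energy delivered: (93.9 W m⁻²)(15.4×10⁻⁴ m²)(943 s) = 136.4 J.
Photons incident: 136.4 / 5.643×10⁻¹⁹ = 2.417×10²⁰, i.e. 2.417×10²⁰/6.022×10²³ = 4.014×10⁻⁴ mol.
Fraction absorbed: 1 − 10^(−1.07) = 0.9149.
Photons absorbed: 0.9149 × 4.014×10⁻⁴ = 3.672×10⁻⁴ mol.
Product formed: 0.529 × 3.672×10⁻⁴ = 1.942×10⁻⁴ mol.
Rate: 1.942×10⁻⁴ / 943 s = 2.1×10⁻⁷ mol s⁻¹.

2.1×10⁻⁷ mol s⁻¹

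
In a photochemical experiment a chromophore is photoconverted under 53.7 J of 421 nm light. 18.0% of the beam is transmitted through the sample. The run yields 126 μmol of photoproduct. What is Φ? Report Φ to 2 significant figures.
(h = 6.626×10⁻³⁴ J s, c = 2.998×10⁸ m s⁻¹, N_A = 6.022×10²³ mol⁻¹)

Φ = 0.81

Product: 126 μmol = 1.26×10⁻⁴ mol.
Photon energy at 421 nm: hc/λ = (6.626×10⁻³⁴)(2.998×10⁸)/(421×10⁻⁹) = 4.718×10⁻¹⁹ J.
Photons incident: 53.7 / 4.718×10⁻¹⁹ = 1.138×10²⁰, i.e. 1.138×10²⁰/6.022×10²³ = 1.890×10⁻⁴ mol.
Fraction absorbed: 1 − 18.0/100 = 0.8200.
Photons absorbed: 0.8200 × 1.890×10⁻⁴ = 1.550×10⁻⁴ mol.
Φ = 1.26×10⁻⁴ mol / 1.550×10⁻⁴ mol photons = 0.81.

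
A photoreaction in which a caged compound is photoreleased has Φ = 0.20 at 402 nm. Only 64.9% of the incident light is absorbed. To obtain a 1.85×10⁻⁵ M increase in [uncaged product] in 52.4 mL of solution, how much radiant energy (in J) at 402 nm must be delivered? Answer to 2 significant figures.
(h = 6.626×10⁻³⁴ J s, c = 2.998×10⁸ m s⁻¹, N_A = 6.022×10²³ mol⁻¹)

Product: (1.85×10⁻⁵ M)(0.0524 L) = 9.694×10⁻⁷ mol.
Photons that must be absorbed: 9.694×10⁻⁷ / 0.20 = 4.847×10⁻⁶ mol.
Incident photons needed: 4.847×10⁻⁶ / 0.649 = 7.468×10⁻⁶ mol.
Photon energy: hc/λ = 4.941×10⁻¹⁹ J; per mole, 2.975×10⁵ J mol⁻¹.
Energy required: 7.468×10⁻⁶ × 2.975×10⁵ = 2.2 J.

2.2 J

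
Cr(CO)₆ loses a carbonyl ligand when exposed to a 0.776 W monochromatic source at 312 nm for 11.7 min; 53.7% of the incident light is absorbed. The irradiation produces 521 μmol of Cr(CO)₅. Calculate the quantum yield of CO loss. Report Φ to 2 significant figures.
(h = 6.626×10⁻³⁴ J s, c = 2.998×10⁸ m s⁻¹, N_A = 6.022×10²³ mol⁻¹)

Product: 521 μmol = 5.21×10⁻⁴ mol.
Photon energy at 312 nm: hc/λ = (6.626×10⁻³⁴)(2.998×10⁸)/(312×10⁻⁹) = 6.367×10⁻¹⁹ J.
Energy delivered: (0.776 W)(702 s) = 544.8 J.
Photons incident: 544.8 / 6.367×10⁻¹⁹ = 8.557×10²⁰, i.e. 8.557×10²⁰/6.022×10²³ = 0.001421 mol.
Photons absorbed: 0.537 × 0.001421 = 7.631×10⁻⁴ mol.
Φ = 5.21×10⁻⁴ mol / 7.631×10⁻⁴ mol photons = 0.68.

Φ = 0.68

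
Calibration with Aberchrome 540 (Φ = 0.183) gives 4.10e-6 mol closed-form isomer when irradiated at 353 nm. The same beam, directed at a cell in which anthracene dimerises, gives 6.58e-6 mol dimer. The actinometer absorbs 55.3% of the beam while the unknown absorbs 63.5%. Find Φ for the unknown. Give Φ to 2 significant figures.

Φ = 0.26

Photons absorbed by the actinometer: 4.10e-6 / 0.183 = 2.240e-5 mol.
Incident flux: 2.240e-5 / 0.553 = 4.051e-5 einstein.
Absorbed by unknown: 0.635 × 4.051e-5 = 2.572e-5 mol.
Φ(unknown) = 6.58e-6 / 2.572e-5 = 0.26.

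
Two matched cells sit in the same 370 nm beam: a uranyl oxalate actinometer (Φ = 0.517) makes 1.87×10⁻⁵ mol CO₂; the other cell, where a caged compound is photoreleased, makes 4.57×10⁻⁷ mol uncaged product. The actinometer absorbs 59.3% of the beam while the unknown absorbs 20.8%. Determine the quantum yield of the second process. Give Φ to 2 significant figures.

Φ = 0.036

Photons absorbed by the actinometer: 1.87×10⁻⁵ / 0.517 = 3.617×10⁻⁵ mol.
Incident flux: 3.617×10⁻⁵ / 0.593 = 6.099×10⁻⁵ einstein.
Absorbed by unknown: 0.208 × 6.099×10⁻⁵ = 1.269×10⁻⁵ mol.
Φ(unknown) = 4.57×10⁻⁷ / 1.269×10⁻⁵ = 0.036.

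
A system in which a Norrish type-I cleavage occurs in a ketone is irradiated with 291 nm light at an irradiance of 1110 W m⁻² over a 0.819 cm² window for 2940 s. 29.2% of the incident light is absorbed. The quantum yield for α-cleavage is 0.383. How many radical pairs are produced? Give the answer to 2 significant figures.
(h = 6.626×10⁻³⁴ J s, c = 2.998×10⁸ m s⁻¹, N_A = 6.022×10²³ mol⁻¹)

4.4×10¹⁹ radical pairs

Photon energy at 291 nm: hc/λ = (6.626×10⁻³⁴)(2.998×10⁸)/(291×10⁻⁹) = 6.826×10⁻¹⁹ J.
Energy delivered: (1110 W m⁻²)(0.819×10⁻⁴ m²)(2940 s) = 267.3 J.
Photons incident: 267.3 / 6.826×10⁻¹⁹ = 3.916×10²⁰, i.e. 3.916×10²⁰/6.022×10²³ = 6.503×10⁻⁴ mol.
Photons absorbed: 0.292 × 6.503×10⁻⁴ = 1.899×10⁻⁴ mol.
Product: Φ × n_abs = 0.383 × 1.899×10⁻⁴ = 7.273×10⁻⁵ mol.
As a count: 7.273×10⁻⁵ × 6.022×10²³ = 4.4×10¹⁹.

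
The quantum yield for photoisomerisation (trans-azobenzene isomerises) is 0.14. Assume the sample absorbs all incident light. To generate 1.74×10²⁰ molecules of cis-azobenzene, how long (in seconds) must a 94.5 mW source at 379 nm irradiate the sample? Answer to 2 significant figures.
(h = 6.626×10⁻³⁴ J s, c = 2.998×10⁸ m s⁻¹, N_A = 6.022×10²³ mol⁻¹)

t ≈ 6900 s

Product: 1.74×10²⁰ / 6.022×10²³ = 2.889×10⁻⁴ mol.
Photons that must be absorbed: 2.889×10⁻⁴ / 0.14 = 0.002064 mol.
Photon energy: hc/λ = 5.241×10⁻¹⁹ J; per mole, 3.156×10⁵ J mol⁻¹.
Energy required: 0.002064 × 3.156×10⁵ = 651.4 J.
Time: 651.4 J / 0.0945 W = 6900 s.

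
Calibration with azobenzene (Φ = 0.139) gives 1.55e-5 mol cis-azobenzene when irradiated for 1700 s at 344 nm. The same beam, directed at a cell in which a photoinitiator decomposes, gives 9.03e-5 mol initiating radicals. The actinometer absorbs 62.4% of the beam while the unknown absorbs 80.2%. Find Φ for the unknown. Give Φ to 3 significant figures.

Φ = 0.630

Photons absorbed by the actinometer: 1.55e-5 / 0.139 = 1.115e-4 mol.
Incident flux: 1.115e-4 / 0.624 = 1.787e-4 einstein.
Absorbed by unknown: 0.802 × 1.787e-4 = 1.433e-4 mol.
Φ(unknown) = 9.03e-5 / 1.433e-4 = 0.630.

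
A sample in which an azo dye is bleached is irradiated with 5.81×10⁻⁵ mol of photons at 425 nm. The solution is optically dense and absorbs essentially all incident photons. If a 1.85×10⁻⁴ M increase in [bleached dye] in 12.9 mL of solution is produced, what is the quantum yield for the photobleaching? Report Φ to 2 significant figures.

Product: (1.85×10⁻⁴ M)(0.0129 L) = 2.387×10⁻⁶ mol.
Φ = 2.387×10⁻⁶ mol / 5.81×10⁻⁵ mol photons = 0.041.

Φ = 0.041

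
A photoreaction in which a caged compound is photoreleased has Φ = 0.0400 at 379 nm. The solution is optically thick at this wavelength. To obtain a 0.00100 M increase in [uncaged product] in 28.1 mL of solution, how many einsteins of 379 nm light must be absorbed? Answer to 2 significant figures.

Product: (0.00100 M)(0.0281 L) = 2.810×10⁻⁵ mol.
Photons that must be absorbed: 2.810×10⁻⁵ / 0.0400 = 7.025×10⁻⁴ mol.

7.0×10⁻⁴ einstein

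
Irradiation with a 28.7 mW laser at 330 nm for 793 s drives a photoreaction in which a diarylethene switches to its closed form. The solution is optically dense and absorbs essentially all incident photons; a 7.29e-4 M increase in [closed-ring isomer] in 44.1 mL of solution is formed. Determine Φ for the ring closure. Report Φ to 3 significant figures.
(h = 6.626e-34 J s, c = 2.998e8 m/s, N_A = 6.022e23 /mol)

Φ = 0.512

Product: (7.29e-4 M)(0.0441 L) = 3.215e-5 mol.
Photon energy at 330 nm: hc/λ = (6.626e-34)(2.998e8)/(330e-9) = 6.020e-19 J.
Energy delivered: (28.7 mW)(793 s) = 22.76 J.
Photons incident: 22.76 / 6.020e-19 = 3.781e19, i.e. 3.781e19/6.022e23 = 6.279e-5 mol.
Φ = 3.215e-5 mol / 6.279e-5 mol photons = 0.512.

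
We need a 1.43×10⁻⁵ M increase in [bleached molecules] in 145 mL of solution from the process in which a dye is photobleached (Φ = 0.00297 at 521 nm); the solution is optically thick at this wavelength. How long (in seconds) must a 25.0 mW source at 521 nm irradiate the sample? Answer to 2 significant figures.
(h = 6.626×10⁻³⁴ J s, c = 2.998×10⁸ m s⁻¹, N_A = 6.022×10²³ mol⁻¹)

Product: (1.43×10⁻⁵ M)(0.145 L) = 2.073×10⁻⁶ mol.
Photons that must be absorbed: 2.073×10⁻⁶ / 0.00297 = 6.980×10⁻⁴ mol.
Photon energy: hc/λ = 3.813×10⁻¹⁹ J; per mole, 2.296×10⁵ J mol⁻¹.
Energy required: 6.980×10⁻⁴ × 2.296×10⁵ = 160.3 J.
Time: 160.3 J / 0.025 W = 6400 s.

t ≈ 6400 s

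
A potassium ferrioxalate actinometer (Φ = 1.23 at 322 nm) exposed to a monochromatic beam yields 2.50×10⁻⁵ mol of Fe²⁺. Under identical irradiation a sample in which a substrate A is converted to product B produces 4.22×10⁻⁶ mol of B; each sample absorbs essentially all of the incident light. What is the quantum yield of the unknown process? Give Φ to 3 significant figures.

Φ = 0.208

Photons absorbed by the actinometer: 2.50×10⁻⁵ / 1.23 = 2.033×10⁻⁵ mol.
Φ(unknown) = 4.22×10⁻⁶ / 2.033×10⁻⁵ = 0.208.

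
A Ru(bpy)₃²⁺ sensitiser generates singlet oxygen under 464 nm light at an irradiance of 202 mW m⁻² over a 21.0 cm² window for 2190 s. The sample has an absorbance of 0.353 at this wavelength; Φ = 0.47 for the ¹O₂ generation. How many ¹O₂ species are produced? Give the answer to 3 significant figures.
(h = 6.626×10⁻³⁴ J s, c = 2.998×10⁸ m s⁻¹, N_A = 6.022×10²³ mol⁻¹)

5.67×10¹⁷ species

Photon energy at 464 nm: hc/λ = (6.626×10⁻³⁴)(2.998×10⁸)/(464×10⁻⁹) = 4.281×10⁻¹⁹ J.
Energy delivered: (202 mW m⁻²)(21.0×10⁻⁴ m²)(2190 s) = 0.9290 J.
Photons incident: 0.9290 / 4.281×10⁻¹⁹ = 2.170×10¹⁸, i.e. 2.170×10¹⁸/6.022×10²³ = 3.603×10⁻⁶ mol.
Fraction absorbed: 1 − 10^(−0.353) = 0.5564.
Photons absorbed: 0.5564 × 3.603×10⁻⁶ = 2.005×10⁻⁶ mol.
Product: Φ × n_abs = 0.47 × 2.005×10⁻⁶ = 9.423×10⁻⁷ mol.
As a count: 9.423×10⁻⁷ × 6.022×10²³ = 5.67×10¹⁷.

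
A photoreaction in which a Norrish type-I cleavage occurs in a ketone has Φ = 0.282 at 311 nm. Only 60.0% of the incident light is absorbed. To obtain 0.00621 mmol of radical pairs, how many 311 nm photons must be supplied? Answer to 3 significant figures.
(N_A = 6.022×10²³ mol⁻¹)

2.21×10¹⁹ photons

Product: 0.00621 mmol = 6.21×10⁻⁶ mol.
Photons that must be absorbed: 6.21×10⁻⁶ / 0.282 = 2.202×10⁻⁵ mol.
Incident photons needed: 2.202×10⁻⁵ / 0.600 = 3.670×10⁻⁵ mol.
Photon count: 3.670×10⁻⁵ × 6.022×10²³ = 2.21×10¹⁹.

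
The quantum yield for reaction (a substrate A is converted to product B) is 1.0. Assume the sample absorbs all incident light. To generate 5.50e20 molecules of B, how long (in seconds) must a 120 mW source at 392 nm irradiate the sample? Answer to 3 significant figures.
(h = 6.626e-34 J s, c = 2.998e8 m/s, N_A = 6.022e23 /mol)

t ≈ 2320 s

Product: 5.50e20 / 6.022e23 = 9.133e-4 mol.
Photons that must be absorbed: 9.133e-4 / 1.0 = 9.133e-4 mol.
Photon energy: hc/λ = 5.068e-19 J; per mole, 3.052e5 J mol⁻¹.
Energy required: 9.133e-4 × 3.052e5 = 278.7 J.
Time: 278.7 J / 0.12 W = 2320 s.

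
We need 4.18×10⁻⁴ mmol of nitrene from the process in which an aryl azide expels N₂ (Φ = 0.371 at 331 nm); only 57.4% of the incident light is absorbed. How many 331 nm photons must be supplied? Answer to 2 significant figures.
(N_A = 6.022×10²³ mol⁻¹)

1.2×10¹⁸ photons

Product: 4.18×10⁻⁴ mmol = 4.18×10⁻⁷ mol.
Photons that must be absorbed: 4.18×10⁻⁷ / 0.371 = 1.127×10⁻⁶ mol.
Incident photons needed: 1.127×10⁻⁶ / 0.574 = 1.963×10⁻⁶ mol.
Photon count: 1.963×10⁻⁶ × 6.022×10²³ = 1.2×10¹⁸.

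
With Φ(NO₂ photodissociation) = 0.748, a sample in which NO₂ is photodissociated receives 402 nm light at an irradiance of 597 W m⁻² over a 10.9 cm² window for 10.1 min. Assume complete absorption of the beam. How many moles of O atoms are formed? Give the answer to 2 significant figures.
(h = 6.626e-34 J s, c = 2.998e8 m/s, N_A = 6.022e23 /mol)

Photon energy at 402 nm: hc/λ = (6.626e-34)(2.998e8)/(402e-9) = 4.941e-19 J.
Energy delivered: (597 W m⁻²)(10.9e-4 m²)(606 s) = 394.3 J.
Photons incident: 394.3 / 4.941e-19 = 7.980e20, i.e. 7.980e20/6.022e23 = 0.001325 mol.
Product: Φ × n_abs = 0.748 × 0.001325 = 9.911e-4 mol.

9.9e-4 mol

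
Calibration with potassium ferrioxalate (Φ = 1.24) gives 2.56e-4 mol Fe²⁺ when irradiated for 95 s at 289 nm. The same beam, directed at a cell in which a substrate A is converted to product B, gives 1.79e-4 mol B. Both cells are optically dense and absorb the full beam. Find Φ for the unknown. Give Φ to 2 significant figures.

Φ = 0.87

Photons absorbed by the actinometer: 2.56e-4 / 1.24 = 2.065e-4 mol.
Φ(unknown) = 1.79e-4 / 2.065e-4 = 0.87.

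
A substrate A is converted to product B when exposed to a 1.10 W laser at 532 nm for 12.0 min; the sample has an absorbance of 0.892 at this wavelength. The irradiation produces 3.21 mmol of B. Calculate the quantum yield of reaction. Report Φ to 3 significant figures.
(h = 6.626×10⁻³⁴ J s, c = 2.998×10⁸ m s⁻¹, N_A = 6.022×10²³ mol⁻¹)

Φ = 1.05

Product: 3.21 mmol = 0.00321 mol.
Photon energy at 532 nm: hc/λ = (6.626×10⁻³⁴)(2.998×10⁸)/(532×10⁻⁹) = 3.734×10⁻¹⁹ J.
Energy delivered: (1.10 W)(720 s) = 792.0 J.
Photons incident: 792.0 / 3.734×10⁻¹⁹ = 2.121×10²¹, i.e. 2.121×10²¹/6.022×10²³ = 0.003522 mol.
Fraction absorbed: 1 − 10^(−0.892) = 0.8718.
Photons absorbed: 0.8718 × 0.003522 = 0.003070 mol.
Φ = 0.00321 mol / 0.003070 mol photons = 1.05.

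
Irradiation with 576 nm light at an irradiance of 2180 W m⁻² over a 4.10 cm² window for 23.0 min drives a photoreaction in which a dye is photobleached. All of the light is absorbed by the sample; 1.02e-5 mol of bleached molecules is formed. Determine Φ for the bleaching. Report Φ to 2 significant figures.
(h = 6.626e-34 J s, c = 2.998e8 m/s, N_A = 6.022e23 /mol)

Φ = 0.0017

Photon energy at 576 nm: hc/λ = (6.626e-34)(2.998e8)/(576e-9) = 3.449e-19 J.
Energy delivered: (2180 W m⁻²)(4.10e-4 m²)(1380 s) = 1233 J.
Photons incident: 1233 / 3.449e-19 = 3.575e21, i.e. 3.575e21/6.022e23 = 0.005937 mol.
Φ = 1.02e-5 mol / 0.005937 mol photons = 0.0017.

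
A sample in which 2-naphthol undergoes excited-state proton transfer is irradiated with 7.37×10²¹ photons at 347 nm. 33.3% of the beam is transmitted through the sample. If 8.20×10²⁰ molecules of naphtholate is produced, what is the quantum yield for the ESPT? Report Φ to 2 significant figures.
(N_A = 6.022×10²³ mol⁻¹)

Φ = 0.17

Product: 8.20×10²⁰ / 6.022×10²³ = 0.001362 mol.
Moles of photons: 7.37×10²¹ / 6.022×10²³ = 0.01224 mol.
Fraction absorbed: 1 − 33.3/100 = 0.6670.
Photons absorbed: 0.6670 × 0.01224 = 0.008164 mol.
Φ = 0.001362 mol / 0.008164 mol photons = 0.17.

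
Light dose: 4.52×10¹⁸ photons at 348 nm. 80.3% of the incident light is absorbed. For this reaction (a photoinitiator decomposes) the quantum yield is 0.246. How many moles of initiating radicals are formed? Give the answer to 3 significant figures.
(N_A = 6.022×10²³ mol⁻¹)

1.48×10⁻⁶ mol

Moles of photons: 4.52×10¹⁸ / 6.022×10²³ = 7.506×10⁻⁶ mol.
Photons absorbed: 0.803 × 7.506×10⁻⁶ = 6.027×10⁻⁶ mol.
Product: Φ × n_abs = 0.246 × 6.027×10⁻⁶ = 1.483×10⁻⁶ mol.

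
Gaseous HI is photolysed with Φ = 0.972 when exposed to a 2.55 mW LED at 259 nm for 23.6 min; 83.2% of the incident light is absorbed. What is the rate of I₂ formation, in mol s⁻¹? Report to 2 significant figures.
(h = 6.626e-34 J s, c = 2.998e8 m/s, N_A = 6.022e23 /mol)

Photon energy at 259 nm: hc/λ = (6.626e-34)(2.998e8)/(259e-9) = 7.670e-19 J.
Energy delivered: (2.55 mW)(1416 s) = 3.611 J.
Photons incident: 3.611 / 7.670e-19 = 4.708e18, i.e. 4.708e18/6.022e23 = 7.818e-6 mol.
Photons absorbed: 0.832 × 7.818e-6 = 6.505e-6 mol.
Product formed: 0.972 × 6.505e-6 = 6.323e-6 mol.
Rate: 6.323e-6 / 1416 s = 4.5e-9 mol s⁻¹.

4.5e-9 mol s⁻¹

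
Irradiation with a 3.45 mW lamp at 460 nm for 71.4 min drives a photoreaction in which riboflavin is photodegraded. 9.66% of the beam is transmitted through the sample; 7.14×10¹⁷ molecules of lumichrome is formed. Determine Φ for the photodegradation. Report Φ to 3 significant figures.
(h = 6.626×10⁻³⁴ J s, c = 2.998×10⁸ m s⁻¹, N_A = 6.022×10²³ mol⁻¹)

Product: 7.14×10¹⁷ / 6.022×10²³ = 1.186×10⁻⁶ mol.
Photon energy at 460 nm: hc/λ = (6.626×10⁻³⁴)(2.998×10⁸)/(460×10⁻⁹) = 4.318×10⁻¹⁹ J.
Energy delivered: (3.45 mW)(4284 s) = 14.78 J.
Photons incident: 14.78 / 4.318×10⁻¹⁹ = 3.423×10¹⁹, i.e. 3.423×10¹⁹/6.022×10²³ = 5.684×10⁻⁵ mol.
Fraction absorbed: 1 − 9.66/100 = 0.9034.
Photons absorbed: 0.9034 × 5.684×10⁻⁵ = 5.135×10⁻⁵ mol.
Φ = 1.186×10⁻⁶ mol / 5.135×10⁻⁵ mol photons = 0.0231.

Φ = 0.0231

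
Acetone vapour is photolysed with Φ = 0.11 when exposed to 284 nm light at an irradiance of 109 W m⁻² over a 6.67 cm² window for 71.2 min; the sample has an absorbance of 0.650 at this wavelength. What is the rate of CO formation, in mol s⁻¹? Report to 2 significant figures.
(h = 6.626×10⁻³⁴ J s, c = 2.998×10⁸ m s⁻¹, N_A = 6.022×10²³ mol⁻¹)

1.5×10⁻⁸ mol s⁻¹

Photon energy at 284 nm: hc/λ = (6.626×10⁻³⁴)(2.998×10⁸)/(284×10⁻⁹) = 6.995×10⁻¹⁹ J.
Energy delivered: (109 W m⁻²)(6.67×10⁻⁴ m²)(4272 s) = 310.6 J.
Photons incident: 310.6 / 6.995×10⁻¹⁹ = 4.440×10²⁰, i.e. 4.440×10²⁰/6.022×10²³ = 7.373×10⁻⁴ mol.
Fraction absorbed: 1 − 10^(−0.650) = 0.7761.
Photons absorbed: 0.7761 × 7.373×10⁻⁴ = 5.722×10⁻⁴ mol.
Product formed: 0.11 × 5.722×10⁻⁴ = 6.294×10⁻⁵ mol.
Rate: 6.294×10⁻⁵ / 4272 s = 1.5×10⁻⁸ mol s⁻¹.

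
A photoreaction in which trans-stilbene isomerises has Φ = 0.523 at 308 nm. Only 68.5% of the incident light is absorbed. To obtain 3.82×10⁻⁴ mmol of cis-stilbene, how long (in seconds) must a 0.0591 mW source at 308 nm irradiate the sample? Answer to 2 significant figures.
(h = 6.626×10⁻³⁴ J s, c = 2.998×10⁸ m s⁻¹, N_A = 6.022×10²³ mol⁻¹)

t ≈ 7000 s

Product: 3.82×10⁻⁴ mmol = 3.82×10⁻⁷ mol.
Photons that must be absorbed: 3.82×10⁻⁷ / 0.523 = 7.304×10⁻⁷ mol.
Incident photons needed: 7.304×10⁻⁷ / 0.685 = 1.066×10⁻⁶ mol.
Photon energy: hc/λ = 6.450×10⁻¹⁹ J; per mole, 3.884×10⁵ J mol⁻¹.
Energy required: 1.066×10⁻⁶ × 3.884×10⁵ = 0.4140 J.
Time: 0.4140 J / 5.91e-05 W = 7000 s.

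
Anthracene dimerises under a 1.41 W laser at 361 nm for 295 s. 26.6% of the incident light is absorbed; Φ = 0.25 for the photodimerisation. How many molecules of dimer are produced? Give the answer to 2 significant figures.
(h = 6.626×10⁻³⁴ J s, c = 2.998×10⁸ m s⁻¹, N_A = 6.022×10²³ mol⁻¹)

Photon energy at 361 nm: hc/λ = (6.626×10⁻³⁴)(2.998×10⁸)/(361×10⁻⁹) = 5.503×10⁻¹⁹ J.
Energy delivered: (1.41 W)(295 s) = 416.0 J.
Photons incident: 416.0 / 5.503×10⁻¹⁹ = 7.560×10²⁰, i.e. 7.560×10²⁰/6.022×10²³ = 0.001255 mol.
Photons absorbed: 0.266 × 0.001255 = 3.338×10⁻⁴ mol.
Product: Φ × n_abs = 0.25 × 3.338×10⁻⁴ = 8.345×10⁻⁵ mol.
As a count: 8.345×10⁻⁵ × 6.022×10²³ = 5.0×10¹⁹.

5.0×10¹⁹ molecules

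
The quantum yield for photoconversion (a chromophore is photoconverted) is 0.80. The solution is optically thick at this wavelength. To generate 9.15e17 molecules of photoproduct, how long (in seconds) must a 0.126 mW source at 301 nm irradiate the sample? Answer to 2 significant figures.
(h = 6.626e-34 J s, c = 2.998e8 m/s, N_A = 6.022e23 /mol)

t ≈ 6000 s

Product: 9.15e17 / 6.022e23 = 1.519e-6 mol.
Photons that must be absorbed: 1.519e-6 / 0.80 = 1.899e-6 mol.
Photon energy: hc/λ = 6.600e-19 J; per mole, 3.975e5 J mol⁻¹.
Energy required: 1.899e-6 × 3.975e5 = 0.7549 J.
Time: 0.7549 J / 0.000126 W = 6000 s.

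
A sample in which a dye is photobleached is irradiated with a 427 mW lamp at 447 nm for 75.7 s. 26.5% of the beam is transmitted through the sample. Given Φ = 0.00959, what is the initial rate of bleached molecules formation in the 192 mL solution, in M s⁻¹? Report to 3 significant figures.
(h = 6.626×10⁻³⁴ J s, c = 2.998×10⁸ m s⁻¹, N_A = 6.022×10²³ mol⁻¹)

Photon energy at 447 nm: hc/λ = (6.626×10⁻³⁴)(2.998×10⁸)/(447×10⁻⁹) = 4.444×10⁻¹⁹ J.
Energy delivered: (427 mW)(75.7 s) = 32.32 J.
Photons incident: 32.32 / 4.444×10⁻¹⁹ = 7.273×10¹⁹, i.e. 7.273×10¹⁹/6.022×10²³ = 1.208×10⁻⁴ mol.
Fraction absorbed: 1 − 26.5/100 = 0.7350.
Photons absorbed: 0.7350 × 1.208×10⁻⁴ = 8.879×10⁻⁵ mol.
Product formed: 0.00959 × 8.879×10⁻⁵ = 8.515×10⁻⁷ mol.
Rate: 8.515×10⁻⁷ mol / (75.7 s × 0.192 L) = 5.86×10⁻⁸ M s⁻¹.

5.86×10⁻⁸ M s⁻¹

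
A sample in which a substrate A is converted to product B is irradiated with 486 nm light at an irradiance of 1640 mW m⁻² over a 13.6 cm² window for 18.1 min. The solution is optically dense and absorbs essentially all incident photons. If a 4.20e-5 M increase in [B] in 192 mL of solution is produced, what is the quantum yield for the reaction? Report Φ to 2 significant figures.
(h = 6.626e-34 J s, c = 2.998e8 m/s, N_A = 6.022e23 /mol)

Φ = 0.82

Product: (4.20e-5 M)(0.192 L) = 8.064e-6 mol.
Photon energy at 486 nm: hc/λ = (6.626e-34)(2.998e8)/(486e-9) = 4.087e-19 J.
Energy delivered: (1640 mW m⁻²)(13.6e-4 m²)(1086 s) = 2.422 J.
Photons incident: 2.422 / 4.087e-19 = 5.926e18, i.e. 5.926e18/6.022e23 = 9.841e-6 mol.
Φ = 8.064e-6 mol / 9.841e-6 mol photons = 0.82.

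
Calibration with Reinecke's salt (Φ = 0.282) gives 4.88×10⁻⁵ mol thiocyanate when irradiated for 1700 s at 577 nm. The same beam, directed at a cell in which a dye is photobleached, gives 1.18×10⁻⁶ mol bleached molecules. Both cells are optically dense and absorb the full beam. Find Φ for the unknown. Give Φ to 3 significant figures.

Φ = 0.00682

Photons absorbed by the actinometer: 4.88×10⁻⁵ / 0.282 = 1.730×10⁻⁴ mol.
Φ(unknown) = 1.18×10⁻⁶ / 1.730×10⁻⁴ = 0.00682.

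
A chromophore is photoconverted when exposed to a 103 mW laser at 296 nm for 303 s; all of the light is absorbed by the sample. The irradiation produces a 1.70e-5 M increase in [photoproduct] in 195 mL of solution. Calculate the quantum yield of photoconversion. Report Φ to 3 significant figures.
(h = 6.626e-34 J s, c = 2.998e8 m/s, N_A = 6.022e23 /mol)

Product: (1.70e-5 M)(0.195 L) = 3.315e-6 mol.
Photon energy at 296 nm: hc/λ = (6.626e-34)(2.998e8)/(296e-9) = 6.711e-19 J.
Energy delivered: (103 mW)(303 s) = 31.21 J.
Photons incident: 31.21 / 6.711e-19 = 4.651e19, i.e. 4.651e19/6.022e23 = 7.723e-5 mol.
Φ = 3.315e-6 mol / 7.723e-5 mol photons = 0.0429.

Φ = 0.0429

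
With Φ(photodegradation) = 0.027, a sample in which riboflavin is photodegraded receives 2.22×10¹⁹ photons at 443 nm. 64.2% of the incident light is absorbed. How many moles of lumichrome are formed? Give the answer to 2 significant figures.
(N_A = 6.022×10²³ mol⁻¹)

Moles of photons: 2.22×10¹⁹ / 6.022×10²³ = 3.686×10⁻⁵ mol.
Photons absorbed: 0.642 × 3.686×10⁻⁵ = 2.366×10⁻⁵ mol.
Product: Φ × n_abs = 0.027 × 2.366×10⁻⁵ = 6.388×10⁻⁷ mol.

6.4×10⁻⁷ mol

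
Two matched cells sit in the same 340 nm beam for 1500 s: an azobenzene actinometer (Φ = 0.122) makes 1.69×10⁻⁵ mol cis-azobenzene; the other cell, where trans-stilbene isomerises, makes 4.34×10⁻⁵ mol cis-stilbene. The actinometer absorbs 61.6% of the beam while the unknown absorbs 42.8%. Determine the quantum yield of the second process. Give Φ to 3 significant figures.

Φ = 0.451

Photons absorbed by the actinometer: 1.69×10⁻⁵ / 0.122 = 1.385×10⁻⁴ mol.
Incident flux: 1.385×10⁻⁴ / 0.616 = 2.248×10⁻⁴ einstein.
Absorbed by unknown: 0.428 × 2.248×10⁻⁴ = 9.621×10⁻⁵ mol.
Φ(unknown) = 4.34×10⁻⁵ / 9.621×10⁻⁵ = 0.451.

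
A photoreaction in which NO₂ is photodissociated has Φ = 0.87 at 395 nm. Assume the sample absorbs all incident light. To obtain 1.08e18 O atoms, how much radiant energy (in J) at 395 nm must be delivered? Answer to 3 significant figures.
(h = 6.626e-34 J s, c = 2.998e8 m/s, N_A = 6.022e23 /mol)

Product: 1.08e18 / 6.022e23 = 1.793e-6 mol.
Photons that must be absorbed: 1.793e-6 / 0.87 = 2.061e-6 mol.
Photon energy: hc/λ = 5.029e-19 J; per mole, 3.028e5 J mol⁻¹.
Energy required: 2.061e-6 × 3.028e5 = 0.624 J.

0.624 J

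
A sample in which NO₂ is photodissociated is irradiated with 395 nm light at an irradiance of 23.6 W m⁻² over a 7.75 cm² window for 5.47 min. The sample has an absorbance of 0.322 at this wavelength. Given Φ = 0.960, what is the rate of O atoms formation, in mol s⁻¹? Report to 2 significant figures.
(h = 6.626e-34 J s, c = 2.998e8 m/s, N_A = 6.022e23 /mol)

Photon energy at 395 nm: hc/λ = (6.626e-34)(2.998e8)/(395e-9) = 5.029e-19 J.
Energy delivered: (23.6 W m⁻²)(7.75e-4 m²)(328.2 s) = 6.003 J.
Photons incident: 6.003 / 5.029e-19 = 1.194e19, i.e. 1.194e19/6.022e23 = 1.983e-5 mol.
Fraction absorbed: 1 − 10^(−0.322) = 0.5236.
Photons absorbed: 0.5236 × 1.983e-5 = 1.038e-5 mol.
Product formed: 0.960 × 1.038e-5 = 9.965e-6 mol.
Rate: 9.965e-6 / 328.2 s = 3.0e-8 mol s⁻¹.

3.0e-8 mol s⁻¹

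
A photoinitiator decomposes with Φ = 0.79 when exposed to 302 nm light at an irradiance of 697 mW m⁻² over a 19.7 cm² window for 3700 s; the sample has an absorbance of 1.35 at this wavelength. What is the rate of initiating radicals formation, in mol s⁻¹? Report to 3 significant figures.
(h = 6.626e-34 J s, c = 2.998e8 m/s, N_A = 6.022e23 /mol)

Photon energy at 302 nm: hc/λ = (6.626e-34)(2.998e8)/(302e-9) = 6.578e-19 J.
Energy delivered: (697 mW m⁻²)(19.7e-4 m²)(3700 s) = 5.080 J.
Photons incident: 5.080 / 6.578e-19 = 7.723e18, i.e. 7.723e18/6.022e23 = 1.282e-5 mol.
Fraction absorbed: 1 − 10^(−1.35) = 0.9553.
Photons absorbed: 0.9553 × 1.282e-5 = 1.225e-5 mol.
Product formed: 0.79 × 1.225e-5 = 9.678e-6 mol.
Rate: 9.678e-6 / 3700 s = 2.62e-9 mol s⁻¹.

2.62e-9 mol s⁻¹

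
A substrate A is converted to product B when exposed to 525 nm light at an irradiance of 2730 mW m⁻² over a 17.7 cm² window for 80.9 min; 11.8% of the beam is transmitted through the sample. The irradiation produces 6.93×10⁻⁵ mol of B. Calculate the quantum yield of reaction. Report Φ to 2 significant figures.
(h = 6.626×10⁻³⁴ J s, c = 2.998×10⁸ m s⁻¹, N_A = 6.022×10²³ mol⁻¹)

Photon energy at 525 nm: hc/λ = (6.626×10⁻³⁴)(2.998×10⁸)/(525×10⁻⁹) = 3.784×10⁻¹⁹ J.
Energy delivered: (2730 mW m⁻²)(17.7×10⁻⁴ m²)(4854 s) = 23.46 J.
Photons incident: 23.46 / 3.784×10⁻¹⁹ = 6.200×10¹⁹, i.e. 6.200×10¹⁹/6.022×10²³ = 1.030×10⁻⁴ mol.
Fraction absorbed: 1 − 11.8/100 = 0.8820.
Photons absorbed: 0.8820 × 1.030×10⁻⁴ = 9.085×10⁻⁵ mol.
Φ = 6.93×10⁻⁵ mol / 9.085×10⁻⁵ mol photons = 0.76.

Φ = 0.76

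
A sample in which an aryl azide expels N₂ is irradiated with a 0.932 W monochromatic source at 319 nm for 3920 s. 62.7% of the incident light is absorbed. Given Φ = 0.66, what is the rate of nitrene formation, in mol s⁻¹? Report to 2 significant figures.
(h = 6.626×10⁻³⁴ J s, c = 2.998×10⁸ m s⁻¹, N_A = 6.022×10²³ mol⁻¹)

Photon energy at 319 nm: hc/λ = (6.626×10⁻³⁴)(2.998×10⁸)/(319×10⁻⁹) = 6.227×10⁻¹⁹ J.
Energy delivered: (0.932 W)(3920 s) = 3653 J.
Photons incident: 3653 / 6.227×10⁻¹⁹ = 5.866×10²¹, i.e. 5.866×10²¹/6.022×10²³ = 0.009741 mol.
Photons absorbed: 0.627 × 0.009741 = 0.006108 mol.
Product formed: 0.66 × 0.006108 = 0.004031 mol.
Rate: 0.004031 / 3920 s = 1.0×10⁻⁶ mol s⁻¹.

1.0×10⁻⁶ mol s⁻¹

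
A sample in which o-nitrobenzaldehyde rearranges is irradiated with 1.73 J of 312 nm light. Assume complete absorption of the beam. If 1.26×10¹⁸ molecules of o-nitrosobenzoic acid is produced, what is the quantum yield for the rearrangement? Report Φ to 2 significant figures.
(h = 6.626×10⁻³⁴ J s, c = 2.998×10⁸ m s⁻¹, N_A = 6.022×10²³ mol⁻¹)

Φ = 0.46

Product: 1.26×10¹⁸ / 6.022×10²³ = 2.092×10⁻⁶ mol.
Photon energy at 312 nm: hc/λ = (6.626×10⁻³⁴)(2.998×10⁸)/(312×10⁻⁹) = 6.367×10⁻¹⁹ J.
Photons incident: 1.73 / 6.367×10⁻¹⁹ = 2.717×10¹⁸, i.e. 2.717×10¹⁸/6.022×10²³ = 4.512×10⁻⁶ mol.
Φ = 2.092×10⁻⁶ mol / 4.512×10⁻⁶ mol photons = 0.46.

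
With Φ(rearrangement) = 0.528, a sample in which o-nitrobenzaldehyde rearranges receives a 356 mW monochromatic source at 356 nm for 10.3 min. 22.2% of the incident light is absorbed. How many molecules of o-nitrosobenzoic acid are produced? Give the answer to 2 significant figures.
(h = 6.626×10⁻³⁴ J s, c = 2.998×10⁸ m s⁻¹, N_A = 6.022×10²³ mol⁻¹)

Photon energy at 356 nm: hc/λ = (6.626×10⁻³⁴)(2.998×10⁸)/(356×10⁻⁹) = 5.580×10⁻¹⁹ J.
Energy delivered: (356 mW)(618 s) = 220.0 J.
Photons incident: 220.0 / 5.580×10⁻¹⁹ = 3.943×10²⁰, i.e. 3.943×10²⁰/6.022×10²³ = 6.548×10⁻⁴ mol.
Photons absorbed: 0.222 × 6.548×10⁻⁴ = 1.454×10⁻⁴ mol.
Product: Φ × n_abs = 0.528 × 1.454×10⁻⁴ = 7.677×10⁻⁵ mol.
As a count: 7.677×10⁻⁵ × 6.022×10²³ = 4.6×10¹⁹.

4.6×10¹⁹ molecules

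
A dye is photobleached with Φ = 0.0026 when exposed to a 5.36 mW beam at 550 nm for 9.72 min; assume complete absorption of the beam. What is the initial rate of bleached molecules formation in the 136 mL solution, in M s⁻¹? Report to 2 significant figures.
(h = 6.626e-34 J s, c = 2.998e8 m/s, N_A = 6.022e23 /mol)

4.7e-10 M s⁻¹

Photon energy at 550 nm: hc/λ = (6.626e-34)(2.998e8)/(550e-9) = 3.612e-19 J.
Energy delivered: (5.36 mW)(583.2 s) = 3.126 J.
Photons incident: 3.126 / 3.612e-19 = 8.654e18, i.e. 8.654e18/6.022e23 = 1.437e-5 mol.
Product formed: 0.0026 × 1.437e-5 = 3.736e-8 mol.
Rate: 3.736e-8 mol / (583.2 s × 0.136 L) = 4.7e-10 M s⁻¹.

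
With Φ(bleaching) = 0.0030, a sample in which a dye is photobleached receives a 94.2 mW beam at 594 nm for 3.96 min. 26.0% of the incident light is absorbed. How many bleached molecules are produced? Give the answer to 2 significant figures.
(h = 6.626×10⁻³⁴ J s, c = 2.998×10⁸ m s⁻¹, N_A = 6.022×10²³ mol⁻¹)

5.2×10¹⁶ bleached molecules

Photon energy at 594 nm: hc/λ = (6.626×10⁻³⁴)(2.998×10⁸)/(594×10⁻⁹) = 3.344×10⁻¹⁹ J.
Energy delivered: (94.2 mW)(237.6 s) = 22.38 J.
Photons incident: 22.38 / 3.344×10⁻¹⁹ = 6.693×10¹⁹, i.e. 6.693×10¹⁹/6.022×10²³ = 1.111×10⁻⁴ mol.
Photons absorbed: 0.260 × 1.111×10⁻⁴ = 2.889×10⁻⁵ mol.
Product: Φ × n_abs = 0.0030 × 2.889×10⁻⁵ = 8.667×10⁻⁸ mol.
As a count: 8.667×10⁻⁸ × 6.022×10²³ = 5.2×10¹⁶.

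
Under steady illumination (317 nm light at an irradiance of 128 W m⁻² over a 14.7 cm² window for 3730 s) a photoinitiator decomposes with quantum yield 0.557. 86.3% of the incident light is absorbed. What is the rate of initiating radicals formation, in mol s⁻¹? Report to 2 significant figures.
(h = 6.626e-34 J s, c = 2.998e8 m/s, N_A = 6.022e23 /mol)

2.4e-7 mol s⁻¹

Photon energy at 317 nm: hc/λ = (6.626e-34)(2.998e8)/(317e-9) = 6.266e-19 J.
Energy delivered: (128 W m⁻²)(14.7e-4 m²)(3730 s) = 701.8 J.
Photons incident: 701.8 / 6.266e-19 = 1.120e21, i.e. 1.120e21/6.022e23 = 0.001860 mol.
Photons absorbed: 0.863 × 0.001860 = 0.001605 mol.
Product formed: 0.557 × 0.001605 = 8.940e-4 mol.
Rate: 8.940e-4 / 3730 s = 2.4e-7 mol s⁻¹.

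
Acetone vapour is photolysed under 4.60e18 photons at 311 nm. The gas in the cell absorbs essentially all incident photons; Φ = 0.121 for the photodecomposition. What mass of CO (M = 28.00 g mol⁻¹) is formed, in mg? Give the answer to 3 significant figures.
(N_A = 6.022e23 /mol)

Moles of photons: 4.60e18 / 6.022e23 = 7.639e-6 mol.
Product: Φ × n_abs = 0.121 × 7.639e-6 = 9.243e-7 mol.
Mass: 9.243e-7 × 28.00 = 2.588e-5 g = 0.0259 mg.

0.0259 mg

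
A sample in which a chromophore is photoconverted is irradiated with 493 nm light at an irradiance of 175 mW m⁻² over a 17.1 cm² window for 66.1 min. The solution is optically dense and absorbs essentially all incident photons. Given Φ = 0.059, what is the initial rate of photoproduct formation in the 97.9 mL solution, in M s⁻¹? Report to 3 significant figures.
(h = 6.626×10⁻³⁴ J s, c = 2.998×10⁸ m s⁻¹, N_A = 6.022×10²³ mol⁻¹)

Photon energy at 493 nm: hc/λ = (6.626×10⁻³⁴)(2.998×10⁸)/(493×10⁻⁹) = 4.029×10⁻¹⁹ J.
Energy delivered: (175 mW m⁻²)(17.1×10⁻⁴ m²)(3966 s) = 1.187 J.
Photons incident: 1.187 / 4.029×10⁻¹⁹ = 2.946×10¹⁸, i.e. 2.946×10¹⁸/6.022×10²³ = 4.892×10⁻⁶ mol.
Product formed: 0.059 × 4.892×10⁻⁶ = 2.886×10⁻⁷ mol.
Rate: 2.886×10⁻⁷ mol / (3966 s × 0.0979 L) = 7.43×10⁻¹⁰ M s⁻¹.

7.43×10⁻¹⁰ M s⁻¹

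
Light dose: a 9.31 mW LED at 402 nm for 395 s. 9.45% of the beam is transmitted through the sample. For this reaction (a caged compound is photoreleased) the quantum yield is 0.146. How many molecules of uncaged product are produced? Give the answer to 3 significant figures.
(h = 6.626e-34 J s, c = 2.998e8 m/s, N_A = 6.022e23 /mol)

Photon energy at 402 nm: hc/λ = (6.626e-34)(2.998e8)/(402e-9) = 4.941e-19 J.
Energy delivered: (9.31 mW)(395 s) = 3.677 J.
Photons incident: 3.677 / 4.941e-19 = 7.442e18, i.e. 7.442e18/6.022e23 = 1.236e-5 mol.
Fraction absorbed: 1 − 9.45/100 = 0.9055.
Photons absorbed: 0.9055 × 1.236e-5 = 1.119e-5 mol.
Product: Φ × n_abs = 0.146 × 1.119e-5 = 1.634e-6 mol.
As a count: 1.634e-6 × 6.022e23 = 9.84e17.

9.84e17 molecules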